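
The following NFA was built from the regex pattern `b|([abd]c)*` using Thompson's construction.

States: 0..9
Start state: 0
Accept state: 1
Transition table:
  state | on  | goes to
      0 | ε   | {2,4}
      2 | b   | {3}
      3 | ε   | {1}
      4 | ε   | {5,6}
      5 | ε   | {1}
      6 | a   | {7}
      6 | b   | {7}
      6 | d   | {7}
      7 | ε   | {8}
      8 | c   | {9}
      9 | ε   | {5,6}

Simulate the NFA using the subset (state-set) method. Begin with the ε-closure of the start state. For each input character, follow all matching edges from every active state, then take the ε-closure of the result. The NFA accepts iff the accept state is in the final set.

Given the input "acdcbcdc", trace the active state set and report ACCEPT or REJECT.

Answer: ACCEPT

Trace:
initial (ε-close {0}): {0,1,2,4,5,6}
'a' @ 1: {7,8}
'c' @ 2: {1,5,6,9}  ✓accept
'd' @ 3: {7,8}
'c' @ 4: {1,5,6,9}  ✓accept
'b' @ 5: {7,8}
'c' @ 6: {1,5,6,9}  ✓accept
'd' @ 7: {7,8}
'c' @ 8: {1,5,6,9}  ✓accept
end set {1,5,6,9} — state 1 in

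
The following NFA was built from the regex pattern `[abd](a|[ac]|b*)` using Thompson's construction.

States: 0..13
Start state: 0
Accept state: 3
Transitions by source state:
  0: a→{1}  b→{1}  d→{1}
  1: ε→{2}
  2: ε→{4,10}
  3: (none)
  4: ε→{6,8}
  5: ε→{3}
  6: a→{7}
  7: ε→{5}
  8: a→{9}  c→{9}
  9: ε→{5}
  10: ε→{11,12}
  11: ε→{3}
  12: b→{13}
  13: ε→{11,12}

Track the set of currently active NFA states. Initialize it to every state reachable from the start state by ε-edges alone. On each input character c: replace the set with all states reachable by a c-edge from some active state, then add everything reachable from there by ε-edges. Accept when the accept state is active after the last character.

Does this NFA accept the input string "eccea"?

S₀ = ε-closure({0}) = {0}
'e' @ 1: {}  — state set empty
rest 'ccea' ignored (set empty)
final: {}; accept 3 not in set

Answer: REJECT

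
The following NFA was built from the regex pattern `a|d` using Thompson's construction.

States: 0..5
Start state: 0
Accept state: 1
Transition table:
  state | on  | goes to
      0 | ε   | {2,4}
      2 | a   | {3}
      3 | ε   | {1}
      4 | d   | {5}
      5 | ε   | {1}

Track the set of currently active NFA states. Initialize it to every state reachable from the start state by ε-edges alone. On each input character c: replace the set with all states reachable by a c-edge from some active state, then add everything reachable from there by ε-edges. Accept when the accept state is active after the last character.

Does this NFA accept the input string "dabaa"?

Answer: REJECT

Trace:
S₀ = ε-closure({0}) = {0,2,4}
'd' @ 1: {1,5}  [accepting]
'a' @ 2: {}  — no active states
rest 'baa' ignored (set empty)
after full input: {}  (accept=1 not in)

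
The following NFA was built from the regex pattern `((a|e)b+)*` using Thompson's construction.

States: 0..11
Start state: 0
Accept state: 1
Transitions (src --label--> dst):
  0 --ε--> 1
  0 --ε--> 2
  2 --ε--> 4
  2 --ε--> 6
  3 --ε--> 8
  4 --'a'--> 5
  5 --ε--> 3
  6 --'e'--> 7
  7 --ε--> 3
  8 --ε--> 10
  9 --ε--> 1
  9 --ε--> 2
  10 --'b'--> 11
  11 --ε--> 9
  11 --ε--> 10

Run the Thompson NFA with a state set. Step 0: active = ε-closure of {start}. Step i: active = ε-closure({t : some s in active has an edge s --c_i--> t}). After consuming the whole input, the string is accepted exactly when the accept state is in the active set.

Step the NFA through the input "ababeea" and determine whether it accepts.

initial (ε-close {0}): {0,1,2,4,6}
'a' @ 1: {3,5,8,10}
'b' @ 2: {1,2,4,6,9,10,11}  (accept∈set)
'a' @ 3: {3,5,8,10}
'b' @ 4: {1,2,4,6,9,10,11}  (accept∈set)
'e' @ 5: {3,7,8,10}
'e' @ 6: {}  — state set empty
rest 'a' ignored (set empty)
end set {} — state 1 not in

Answer: REJECT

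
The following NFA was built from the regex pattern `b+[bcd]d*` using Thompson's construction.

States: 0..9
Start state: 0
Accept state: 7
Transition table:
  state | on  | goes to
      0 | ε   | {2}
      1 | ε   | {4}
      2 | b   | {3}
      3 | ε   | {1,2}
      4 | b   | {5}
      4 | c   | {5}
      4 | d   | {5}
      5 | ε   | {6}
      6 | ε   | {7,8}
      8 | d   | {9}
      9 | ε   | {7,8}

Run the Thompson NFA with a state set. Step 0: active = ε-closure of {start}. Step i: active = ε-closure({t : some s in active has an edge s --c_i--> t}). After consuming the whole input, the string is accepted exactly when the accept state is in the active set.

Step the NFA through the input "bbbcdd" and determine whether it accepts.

Answer: ACCEPT

Trace:
initial (ε-close {0}): {0,2}
'b' @ 1: {1,2,3,4}
'b' @ 2: {1,2,3,4,5,6,7,8}  ✓accept
'b' @ 3: {1,2,3,4,5,6,7,8}  ✓accept
'c' @ 4: {5,6,7,8}  ✓accept
'd' @ 5: {7,8,9}  ✓accept
'd' @ 6: {7,8,9}  ✓accept
final: {7,8,9}; accept 7 in set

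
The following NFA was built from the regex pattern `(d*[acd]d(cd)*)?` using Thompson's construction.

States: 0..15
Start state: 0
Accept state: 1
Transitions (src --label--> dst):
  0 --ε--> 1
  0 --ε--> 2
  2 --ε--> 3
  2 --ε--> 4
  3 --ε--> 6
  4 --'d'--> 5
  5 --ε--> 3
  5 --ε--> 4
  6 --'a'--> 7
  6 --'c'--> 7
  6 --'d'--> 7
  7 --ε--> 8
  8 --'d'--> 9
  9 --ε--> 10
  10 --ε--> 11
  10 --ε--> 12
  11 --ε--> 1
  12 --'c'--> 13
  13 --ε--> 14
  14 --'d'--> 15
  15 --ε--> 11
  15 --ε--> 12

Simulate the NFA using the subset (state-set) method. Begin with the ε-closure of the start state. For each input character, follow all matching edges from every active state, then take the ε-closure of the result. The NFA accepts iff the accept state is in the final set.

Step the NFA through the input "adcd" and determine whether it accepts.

S₀ = ε-closure({0}) = {0,1,2,3,4,6}
'a' @ 1: {7,8}
'd' @ 2: {1,9,10,11,12}  [accepting]
'c' @ 3: {13,14}
'd' @ 4: {1,11,12,15}  [accepting]
end set {1,11,12,15} — state 1 in

Answer: ACCEPT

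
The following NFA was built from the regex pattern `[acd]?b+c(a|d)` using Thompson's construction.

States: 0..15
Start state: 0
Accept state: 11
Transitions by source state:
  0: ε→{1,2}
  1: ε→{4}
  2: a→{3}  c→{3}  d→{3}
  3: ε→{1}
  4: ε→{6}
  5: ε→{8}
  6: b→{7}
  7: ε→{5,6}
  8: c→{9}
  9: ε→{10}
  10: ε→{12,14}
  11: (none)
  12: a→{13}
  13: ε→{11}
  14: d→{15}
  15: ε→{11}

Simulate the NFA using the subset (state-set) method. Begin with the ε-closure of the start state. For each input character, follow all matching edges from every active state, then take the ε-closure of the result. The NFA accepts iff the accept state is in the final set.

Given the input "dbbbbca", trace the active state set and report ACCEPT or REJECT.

Answer: ACCEPT

Derivation:
initial (ε-close {0}): {0,1,2,4,6}
'd' @ 1: {1,3,4,6}
'b' @ 2: {5,6,7,8}
'b' @ 3: {5,6,7,8}
'b' @ 4: {5,6,7,8}
'b' @ 5: {5,6,7,8}
'c' @ 6: {9,10,12,14}
'a' @ 7: {11,13}  ✓accept
end set {11,13} — state 11 in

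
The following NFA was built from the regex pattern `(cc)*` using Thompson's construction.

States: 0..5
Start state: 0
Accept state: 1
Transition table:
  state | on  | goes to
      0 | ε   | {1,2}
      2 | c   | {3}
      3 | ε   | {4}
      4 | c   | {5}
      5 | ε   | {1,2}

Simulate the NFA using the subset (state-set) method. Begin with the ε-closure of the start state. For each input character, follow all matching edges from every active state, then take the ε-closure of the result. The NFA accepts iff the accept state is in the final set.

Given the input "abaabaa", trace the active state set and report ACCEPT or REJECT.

Answer: REJECT

Derivation:
S₀ = ε-closure({0}) = {0,1,2}
'a' @ 1: {}  — no active states
rest 'baabaa' ignored (set empty)
end set {} — state 1 not in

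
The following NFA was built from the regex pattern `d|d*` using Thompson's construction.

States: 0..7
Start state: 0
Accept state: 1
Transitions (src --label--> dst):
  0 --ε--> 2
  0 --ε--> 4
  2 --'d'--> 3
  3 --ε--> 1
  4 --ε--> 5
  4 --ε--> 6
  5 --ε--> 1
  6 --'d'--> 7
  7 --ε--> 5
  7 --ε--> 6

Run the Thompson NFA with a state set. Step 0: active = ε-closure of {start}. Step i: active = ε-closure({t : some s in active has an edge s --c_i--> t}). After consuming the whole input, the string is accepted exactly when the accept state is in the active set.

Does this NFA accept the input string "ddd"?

S₀ = ε-closure({0}) = {0,1,2,4,5,6}
'd' @ 1: {1,3,5,6,7}  (accept∈set)
'd' @ 2: {1,5,6,7}  (accept∈set)
'd' @ 3: {1,5,6,7}  (accept∈set)
final: {1,5,6,7}; accept 1 in set

Answer: ACCEPT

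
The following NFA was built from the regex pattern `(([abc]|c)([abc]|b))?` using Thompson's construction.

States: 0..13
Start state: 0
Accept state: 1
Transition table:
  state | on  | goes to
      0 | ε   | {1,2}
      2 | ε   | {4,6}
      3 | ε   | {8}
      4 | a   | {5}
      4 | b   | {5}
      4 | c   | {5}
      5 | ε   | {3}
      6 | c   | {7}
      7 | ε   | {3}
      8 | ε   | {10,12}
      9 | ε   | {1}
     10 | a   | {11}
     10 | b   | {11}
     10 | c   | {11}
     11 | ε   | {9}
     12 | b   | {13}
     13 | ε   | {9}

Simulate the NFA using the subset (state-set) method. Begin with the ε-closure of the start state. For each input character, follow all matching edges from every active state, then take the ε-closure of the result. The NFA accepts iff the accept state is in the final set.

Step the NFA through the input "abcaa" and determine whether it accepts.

start: ε-closure({0}) = {0,1,2,4,6}
'a' @ 1: {3,5,8,10,12}
'b' @ 2: {1,9,11,13}  [accepting]
'c' @ 3: {}  — state set empty
rest 'aa' ignored (set empty)
after full input: {}  (accept=1 not in)

Answer: REJECT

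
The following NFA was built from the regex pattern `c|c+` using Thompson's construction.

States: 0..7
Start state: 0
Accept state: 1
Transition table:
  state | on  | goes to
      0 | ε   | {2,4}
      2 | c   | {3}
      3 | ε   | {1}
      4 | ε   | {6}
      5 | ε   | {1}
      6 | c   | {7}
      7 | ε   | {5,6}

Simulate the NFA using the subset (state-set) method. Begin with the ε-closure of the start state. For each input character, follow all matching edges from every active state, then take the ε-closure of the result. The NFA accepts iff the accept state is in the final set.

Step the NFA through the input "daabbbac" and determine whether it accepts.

Answer: REJECT

Trace:
start: ε-closure({0}) = {0,2,4,6}
'd' @ 1: {}  — no active states
rest 'aabbbac' ignored (set empty)
after full input: {}  (accept=1 not in)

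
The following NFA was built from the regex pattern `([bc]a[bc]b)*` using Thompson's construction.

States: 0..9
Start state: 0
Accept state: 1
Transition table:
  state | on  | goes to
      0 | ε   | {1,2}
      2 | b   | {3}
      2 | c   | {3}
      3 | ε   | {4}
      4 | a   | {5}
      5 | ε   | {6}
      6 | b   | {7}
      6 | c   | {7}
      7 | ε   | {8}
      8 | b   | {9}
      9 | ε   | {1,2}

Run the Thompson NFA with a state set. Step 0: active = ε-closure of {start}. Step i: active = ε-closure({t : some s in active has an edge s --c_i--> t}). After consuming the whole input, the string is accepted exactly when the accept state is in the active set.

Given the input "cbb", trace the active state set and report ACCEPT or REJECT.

Answer: REJECT

Derivation:
initial (ε-close {0}): {0,1,2}
'c' @ 1: {3,4}
'b' @ 2: {}  — state set empty
rest 'b' ignored (set empty)
end set {} — state 1 not in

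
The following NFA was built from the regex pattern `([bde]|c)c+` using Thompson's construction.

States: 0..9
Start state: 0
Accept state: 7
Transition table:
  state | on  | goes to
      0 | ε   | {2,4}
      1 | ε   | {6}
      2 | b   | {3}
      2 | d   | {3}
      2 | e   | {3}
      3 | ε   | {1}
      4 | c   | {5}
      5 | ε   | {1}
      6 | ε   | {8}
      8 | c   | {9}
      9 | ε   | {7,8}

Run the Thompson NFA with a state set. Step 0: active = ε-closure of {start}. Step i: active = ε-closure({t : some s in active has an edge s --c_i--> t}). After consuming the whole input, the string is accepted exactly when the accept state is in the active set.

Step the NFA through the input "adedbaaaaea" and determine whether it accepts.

Answer: REJECT

Steps:
S₀ = ε-closure({0}) = {0,2,4}
'a' @ 1: {}  — state set empty
rest 'dedbaaaaea' ignored (set empty)
end set {} — state 7 not in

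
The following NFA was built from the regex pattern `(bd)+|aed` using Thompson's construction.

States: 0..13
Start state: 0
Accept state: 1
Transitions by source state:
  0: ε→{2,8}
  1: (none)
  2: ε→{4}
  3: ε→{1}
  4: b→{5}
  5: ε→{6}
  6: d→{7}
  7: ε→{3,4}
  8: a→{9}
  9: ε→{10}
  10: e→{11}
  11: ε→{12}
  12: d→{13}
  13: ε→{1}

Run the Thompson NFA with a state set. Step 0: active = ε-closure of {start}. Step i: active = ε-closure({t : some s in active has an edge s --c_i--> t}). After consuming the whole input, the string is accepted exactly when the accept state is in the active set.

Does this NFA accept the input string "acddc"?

Answer: REJECT

Derivation:
start: ε-closure({0}) = {0,2,4,8}
'a' @ 1: {9,10}
'c' @ 2: {}  — state set empty
rest 'ddc' ignored (set empty)
after full input: {}  (accept=1 not in)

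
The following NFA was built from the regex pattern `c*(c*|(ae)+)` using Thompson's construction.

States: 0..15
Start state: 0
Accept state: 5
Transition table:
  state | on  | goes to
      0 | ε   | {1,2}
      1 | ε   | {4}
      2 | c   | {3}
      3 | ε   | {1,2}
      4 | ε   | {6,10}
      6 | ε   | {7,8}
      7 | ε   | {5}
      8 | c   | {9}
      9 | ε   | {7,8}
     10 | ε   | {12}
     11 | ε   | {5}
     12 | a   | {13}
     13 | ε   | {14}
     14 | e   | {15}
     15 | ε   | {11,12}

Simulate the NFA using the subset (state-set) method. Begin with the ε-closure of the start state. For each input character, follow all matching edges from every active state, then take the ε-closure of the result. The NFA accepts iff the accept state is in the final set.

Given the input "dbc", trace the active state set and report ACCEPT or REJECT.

Answer: REJECT

Derivation:
S₀ = ε-closure({0}) = {0,1,2,4,5,6,7,8,10,12}
'd' @ 1: {}  — dead — no transitions
rest 'bc' ignored (set empty)
final: {}; accept 5 not in set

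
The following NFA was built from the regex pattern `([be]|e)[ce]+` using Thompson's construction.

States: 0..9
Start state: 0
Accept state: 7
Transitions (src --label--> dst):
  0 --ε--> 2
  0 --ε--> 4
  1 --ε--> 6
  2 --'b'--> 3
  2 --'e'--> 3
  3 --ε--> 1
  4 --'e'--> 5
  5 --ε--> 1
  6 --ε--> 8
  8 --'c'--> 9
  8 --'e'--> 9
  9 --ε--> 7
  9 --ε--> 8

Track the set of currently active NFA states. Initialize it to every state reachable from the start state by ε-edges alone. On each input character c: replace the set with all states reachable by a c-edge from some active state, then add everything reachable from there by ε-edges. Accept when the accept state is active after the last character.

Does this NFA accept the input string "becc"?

S₀ = ε-closure({0}) = {0,2,4}
'b' @ 1: {1,3,6,8}
'e' @ 2: {7,8,9}  (accept∈set)
'c' @ 3: {7,8,9}  (accept∈set)
'c' @ 4: {7,8,9}  (accept∈set)
end set {7,8,9} — state 7 in

Answer: ACCEPT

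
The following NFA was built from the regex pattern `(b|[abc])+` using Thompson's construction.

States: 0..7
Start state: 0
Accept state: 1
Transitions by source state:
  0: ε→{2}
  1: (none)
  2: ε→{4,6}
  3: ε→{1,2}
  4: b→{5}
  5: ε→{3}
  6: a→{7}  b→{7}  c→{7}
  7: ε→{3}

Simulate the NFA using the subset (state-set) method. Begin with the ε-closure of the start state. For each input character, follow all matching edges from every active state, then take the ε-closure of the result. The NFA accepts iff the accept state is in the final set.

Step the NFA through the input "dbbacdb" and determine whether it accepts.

start: ε-closure({0}) = {0,2,4,6}
'd' @ 1: {}  — dead — no transitions
rest 'bbacdb' ignored (set empty)
final: {}; accept 1 not in set

Answer: REJECT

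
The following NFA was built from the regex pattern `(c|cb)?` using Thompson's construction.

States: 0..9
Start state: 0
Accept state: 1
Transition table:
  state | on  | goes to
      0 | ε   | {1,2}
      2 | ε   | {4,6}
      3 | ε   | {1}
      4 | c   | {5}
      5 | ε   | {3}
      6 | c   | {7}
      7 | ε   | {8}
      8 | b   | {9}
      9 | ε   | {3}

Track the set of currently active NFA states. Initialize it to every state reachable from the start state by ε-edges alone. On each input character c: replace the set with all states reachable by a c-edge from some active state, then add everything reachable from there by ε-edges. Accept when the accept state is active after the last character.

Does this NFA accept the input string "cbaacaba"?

Answer: REJECT

Derivation:
start: ε-closure({0}) = {0,1,2,4,6}
'c' @ 1: {1,3,5,7,8}  ✓accept
'b' @ 2: {1,3,9}  ✓accept
'a' @ 3: {}  — dead — no transitions
rest 'acaba' ignored (set empty)
after full input: {}  (accept=1 not in)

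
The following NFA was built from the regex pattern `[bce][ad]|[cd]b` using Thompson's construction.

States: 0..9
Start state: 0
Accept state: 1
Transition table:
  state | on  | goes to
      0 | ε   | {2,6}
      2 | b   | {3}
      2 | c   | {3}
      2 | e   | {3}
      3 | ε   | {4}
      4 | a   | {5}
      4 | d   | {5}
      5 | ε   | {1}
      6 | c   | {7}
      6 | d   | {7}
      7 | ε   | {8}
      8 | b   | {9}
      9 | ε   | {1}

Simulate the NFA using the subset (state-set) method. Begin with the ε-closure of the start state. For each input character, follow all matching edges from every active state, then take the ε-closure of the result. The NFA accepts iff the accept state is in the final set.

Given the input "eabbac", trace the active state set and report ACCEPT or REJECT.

Answer: REJECT

Steps:
start: ε-closure({0}) = {0,2,6}
'e' @ 1: {3,4}
'a' @ 2: {1,5}  [accepting]
'b' @ 3: {}  — dead — no transitions
rest 'bac' ignored (set empty)
end set {} — state 1 not in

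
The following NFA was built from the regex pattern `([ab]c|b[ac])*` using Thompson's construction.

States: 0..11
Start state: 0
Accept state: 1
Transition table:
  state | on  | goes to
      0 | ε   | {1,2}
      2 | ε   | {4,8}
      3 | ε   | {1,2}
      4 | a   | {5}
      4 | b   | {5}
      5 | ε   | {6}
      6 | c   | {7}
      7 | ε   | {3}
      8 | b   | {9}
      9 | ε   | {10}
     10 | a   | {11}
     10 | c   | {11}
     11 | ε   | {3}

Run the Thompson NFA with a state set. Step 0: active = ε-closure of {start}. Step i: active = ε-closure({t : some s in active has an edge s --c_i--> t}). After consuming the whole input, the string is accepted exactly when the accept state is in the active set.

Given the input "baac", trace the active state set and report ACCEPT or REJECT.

start: ε-closure({0}) = {0,1,2,4,8}
'b' @ 1: {5,6,9,10}
'a' @ 2: {1,2,3,4,8,11}  ✓accept
'a' @ 3: {5,6}
'c' @ 4: {1,2,3,4,7,8}  ✓accept
end set {1,2,3,4,7,8} — state 1 in

Answer: ACCEPT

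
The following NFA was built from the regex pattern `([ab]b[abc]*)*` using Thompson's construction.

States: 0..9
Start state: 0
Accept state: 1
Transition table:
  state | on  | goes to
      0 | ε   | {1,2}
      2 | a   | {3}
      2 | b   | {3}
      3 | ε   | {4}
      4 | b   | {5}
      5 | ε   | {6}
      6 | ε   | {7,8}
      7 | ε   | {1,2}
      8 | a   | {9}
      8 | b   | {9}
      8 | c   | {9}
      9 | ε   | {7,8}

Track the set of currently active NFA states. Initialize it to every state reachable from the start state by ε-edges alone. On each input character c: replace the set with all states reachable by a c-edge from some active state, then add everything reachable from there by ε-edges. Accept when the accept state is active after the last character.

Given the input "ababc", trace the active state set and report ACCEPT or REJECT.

initial (ε-close {0}): {0,1,2}
'a' @ 1: {3,4}
'b' @ 2: {1,2,5,6,7,8}  [accepting]
'a' @ 3: {1,2,3,4,7,8,9}  [accepting]
'b' @ 4: {1,2,3,4,5,6,7,8,9}  [accepting]
'c' @ 5: {1,2,7,8,9}  [accepting]
final: {1,2,7,8,9}; accept 1 in set

Answer: ACCEPT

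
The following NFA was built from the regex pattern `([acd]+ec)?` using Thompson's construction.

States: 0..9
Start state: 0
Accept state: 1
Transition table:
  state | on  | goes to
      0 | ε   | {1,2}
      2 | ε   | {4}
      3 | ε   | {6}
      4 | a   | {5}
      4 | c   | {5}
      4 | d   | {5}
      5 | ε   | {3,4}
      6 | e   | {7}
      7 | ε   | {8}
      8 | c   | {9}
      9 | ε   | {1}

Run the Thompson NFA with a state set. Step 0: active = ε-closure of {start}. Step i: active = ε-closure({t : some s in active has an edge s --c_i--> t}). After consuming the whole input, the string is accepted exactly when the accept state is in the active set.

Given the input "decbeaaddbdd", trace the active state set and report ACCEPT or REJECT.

S₀ = ε-closure({0}) = {0,1,2,4}
'd' @ 1: {3,4,5,6}
'e' @ 2: {7,8}
'c' @ 3: {1,9}  ✓accept
'b' @ 4: {}  — no active states
rest 'eaaddbdd' ignored (set empty)
final: {}; accept 1 not in set

Answer: REJECT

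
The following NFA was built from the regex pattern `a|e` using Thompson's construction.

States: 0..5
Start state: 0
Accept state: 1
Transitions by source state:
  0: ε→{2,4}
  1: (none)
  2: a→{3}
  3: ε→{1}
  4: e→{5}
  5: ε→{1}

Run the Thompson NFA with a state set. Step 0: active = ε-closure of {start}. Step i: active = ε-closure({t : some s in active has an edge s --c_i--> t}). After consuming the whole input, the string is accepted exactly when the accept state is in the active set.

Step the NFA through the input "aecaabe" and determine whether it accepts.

start: ε-closure({0}) = {0,2,4}
'a' @ 1: {1,3}  ✓accept
'e' @ 2: {}  — no active states
rest 'caabe' ignored (set empty)
after full input: {}  (accept=1 not in)

Answer: REJECT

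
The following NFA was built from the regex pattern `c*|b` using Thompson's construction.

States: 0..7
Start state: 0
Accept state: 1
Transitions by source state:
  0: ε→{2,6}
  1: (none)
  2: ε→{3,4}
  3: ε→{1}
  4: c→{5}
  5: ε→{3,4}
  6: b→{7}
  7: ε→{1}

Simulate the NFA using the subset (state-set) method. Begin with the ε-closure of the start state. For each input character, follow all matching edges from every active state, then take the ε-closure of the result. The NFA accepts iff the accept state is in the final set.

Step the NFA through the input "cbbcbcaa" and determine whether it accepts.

initial (ε-close {0}): {0,1,2,3,4,6}
'c' @ 1: {1,3,4,5}  [accepting]
'b' @ 2: {}  — no active states
rest 'bcbcaa' ignored (set empty)
end set {} — state 1 not in

Answer: REJECT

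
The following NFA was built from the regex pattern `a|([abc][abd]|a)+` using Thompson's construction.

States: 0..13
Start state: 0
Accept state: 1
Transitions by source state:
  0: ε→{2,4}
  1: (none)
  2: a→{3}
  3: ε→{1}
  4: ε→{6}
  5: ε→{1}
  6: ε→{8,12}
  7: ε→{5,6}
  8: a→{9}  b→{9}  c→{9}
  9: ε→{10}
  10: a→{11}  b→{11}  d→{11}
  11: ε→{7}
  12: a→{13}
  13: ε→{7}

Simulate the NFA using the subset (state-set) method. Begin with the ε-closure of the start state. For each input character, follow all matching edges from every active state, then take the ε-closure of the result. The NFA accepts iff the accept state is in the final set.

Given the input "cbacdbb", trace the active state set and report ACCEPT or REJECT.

start: ε-closure({0}) = {0,2,4,6,8,12}
'c' @ 1: {9,10}
'b' @ 2: {1,5,6,7,8,11,12}  ✓accept
'a' @ 3: {1,5,6,7,8,9,10,12,13}  ✓accept
'c' @ 4: {9,10}
'd' @ 5: {1,5,6,7,8,11,12}  ✓accept
'b' @ 6: {9,10}
'b' @ 7: {1,5,6,7,8,11,12}  ✓accept
after full input: {1,5,6,7,8,11,12}  (accept=1 in)

Answer: ACCEPT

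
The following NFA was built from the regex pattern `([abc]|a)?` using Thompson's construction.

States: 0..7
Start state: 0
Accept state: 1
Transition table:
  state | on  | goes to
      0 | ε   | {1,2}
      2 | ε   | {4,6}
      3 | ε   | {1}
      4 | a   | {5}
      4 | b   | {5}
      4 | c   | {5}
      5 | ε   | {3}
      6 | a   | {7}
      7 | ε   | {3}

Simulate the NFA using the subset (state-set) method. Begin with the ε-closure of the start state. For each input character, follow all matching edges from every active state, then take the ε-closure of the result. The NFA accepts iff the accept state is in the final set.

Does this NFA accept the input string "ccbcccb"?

Answer: REJECT

Derivation:
S₀ = ε-closure({0}) = {0,1,2,4,6}
'c' @ 1: {1,3,5}  ✓accept
'c' @ 2: {}  — no active states
rest 'bcccb' ignored (set empty)
final: {}; accept 1 not in set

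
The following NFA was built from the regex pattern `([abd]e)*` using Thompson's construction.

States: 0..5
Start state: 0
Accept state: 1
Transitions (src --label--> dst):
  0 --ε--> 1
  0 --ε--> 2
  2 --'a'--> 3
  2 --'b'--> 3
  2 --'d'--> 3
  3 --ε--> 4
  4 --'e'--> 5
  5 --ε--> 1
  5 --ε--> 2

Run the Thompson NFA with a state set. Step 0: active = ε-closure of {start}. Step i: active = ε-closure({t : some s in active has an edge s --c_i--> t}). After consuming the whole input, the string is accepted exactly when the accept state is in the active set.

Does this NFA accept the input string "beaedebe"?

start: ε-closure({0}) = {0,1,2}
'b' @ 1: {3,4}
'e' @ 2: {1,2,5}  [accepting]
'a' @ 3: {3,4}
'e' @ 4: {1,2,5}  [accepting]
'd' @ 5: {3,4}
'e' @ 6: {1,2,5}  [accepting]
'b' @ 7: {3,4}
'e' @ 8: {1,2,5}  [accepting]
after full input: {1,2,5}  (accept=1 in)

Answer: ACCEPT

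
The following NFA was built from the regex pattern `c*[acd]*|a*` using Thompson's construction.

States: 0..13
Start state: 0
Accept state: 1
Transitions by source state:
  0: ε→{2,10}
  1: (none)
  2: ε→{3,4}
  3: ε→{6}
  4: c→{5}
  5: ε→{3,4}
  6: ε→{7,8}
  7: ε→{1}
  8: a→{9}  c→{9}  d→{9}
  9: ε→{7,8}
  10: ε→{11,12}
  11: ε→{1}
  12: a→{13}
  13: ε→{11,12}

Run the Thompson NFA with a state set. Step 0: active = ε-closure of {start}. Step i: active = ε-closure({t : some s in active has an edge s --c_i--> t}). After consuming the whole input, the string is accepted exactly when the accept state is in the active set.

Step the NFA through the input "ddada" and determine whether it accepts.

S₀ = ε-closure({0}) = {0,1,2,3,4,6,7,8,10,11,12}
'd' @ 1: {1,7,8,9}  ✓accept
'd' @ 2: {1,7,8,9}  ✓accept
'a' @ 3: {1,7,8,9}  ✓accept
'd' @ 4: {1,7,8,9}  ✓accept
'a' @ 5: {1,7,8,9}  ✓accept
final: {1,7,8,9}; accept 1 in set

Answer: ACCEPT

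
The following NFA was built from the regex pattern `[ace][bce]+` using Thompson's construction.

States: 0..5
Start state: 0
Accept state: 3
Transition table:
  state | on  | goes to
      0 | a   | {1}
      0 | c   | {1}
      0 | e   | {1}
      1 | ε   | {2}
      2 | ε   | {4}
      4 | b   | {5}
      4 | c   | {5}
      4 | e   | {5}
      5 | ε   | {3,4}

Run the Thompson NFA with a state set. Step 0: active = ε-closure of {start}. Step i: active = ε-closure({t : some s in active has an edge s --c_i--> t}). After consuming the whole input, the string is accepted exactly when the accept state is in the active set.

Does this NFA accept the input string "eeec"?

initial (ε-close {0}): {0}
'e' @ 1: {1,2,4}
'e' @ 2: {3,4,5}  ✓accept
'e' @ 3: {3,4,5}  ✓accept
'c' @ 4: {3,4,5}  ✓accept
final: {3,4,5}; accept 3 in set

Answer: ACCEPT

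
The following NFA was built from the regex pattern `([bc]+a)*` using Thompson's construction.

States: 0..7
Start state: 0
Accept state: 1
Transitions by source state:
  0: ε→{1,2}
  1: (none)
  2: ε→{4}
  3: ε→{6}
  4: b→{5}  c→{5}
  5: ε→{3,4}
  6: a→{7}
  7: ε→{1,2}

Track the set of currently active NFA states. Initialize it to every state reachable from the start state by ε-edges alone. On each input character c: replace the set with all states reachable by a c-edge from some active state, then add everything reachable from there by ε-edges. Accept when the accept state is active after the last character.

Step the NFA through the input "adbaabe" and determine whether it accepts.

Answer: REJECT

Steps:
initial (ε-close {0}): {0,1,2,4}
'a' @ 1: {}  — dead — no transitions
rest 'dbaabe' ignored (set empty)
after full input: {}  (accept=1 not in)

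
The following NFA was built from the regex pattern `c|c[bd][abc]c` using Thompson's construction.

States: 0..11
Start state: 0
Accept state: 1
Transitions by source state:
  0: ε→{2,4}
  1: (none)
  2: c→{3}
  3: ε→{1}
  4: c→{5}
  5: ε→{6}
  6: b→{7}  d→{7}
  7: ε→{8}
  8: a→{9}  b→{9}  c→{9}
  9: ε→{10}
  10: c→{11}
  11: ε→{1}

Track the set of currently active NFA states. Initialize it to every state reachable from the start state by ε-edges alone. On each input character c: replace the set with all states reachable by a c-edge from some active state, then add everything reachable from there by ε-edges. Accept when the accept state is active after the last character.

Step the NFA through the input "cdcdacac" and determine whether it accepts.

Answer: REJECT

Steps:
initial (ε-close {0}): {0,2,4}
'c' @ 1: {1,3,5,6}  (accept∈set)
'd' @ 2: {7,8}
'c' @ 3: {9,10}
'd' @ 4: {}  — state set empty
rest 'acac' ignored (set empty)
end set {} — state 1 not in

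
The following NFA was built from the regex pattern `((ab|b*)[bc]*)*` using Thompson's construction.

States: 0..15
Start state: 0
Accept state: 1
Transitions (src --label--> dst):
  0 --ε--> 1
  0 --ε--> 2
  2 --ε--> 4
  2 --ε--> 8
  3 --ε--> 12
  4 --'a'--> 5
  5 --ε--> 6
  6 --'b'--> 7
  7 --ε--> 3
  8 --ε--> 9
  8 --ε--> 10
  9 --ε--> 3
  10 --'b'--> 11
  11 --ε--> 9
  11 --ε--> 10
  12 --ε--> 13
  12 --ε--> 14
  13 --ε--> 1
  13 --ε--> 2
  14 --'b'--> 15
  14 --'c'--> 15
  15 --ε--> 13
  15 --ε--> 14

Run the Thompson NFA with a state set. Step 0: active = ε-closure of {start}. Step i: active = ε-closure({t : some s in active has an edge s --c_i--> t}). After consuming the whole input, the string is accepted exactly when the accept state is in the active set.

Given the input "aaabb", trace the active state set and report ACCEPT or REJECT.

S₀ = ε-closure({0}) = {0,1,2,3,4,8,9,10,12,13,14}
'a' @ 1: {5,6}
'a' @ 2: {}  — dead — no transitions
rest 'abb' ignored (set empty)
after full input: {}  (accept=1 not in)

Answer: REJECT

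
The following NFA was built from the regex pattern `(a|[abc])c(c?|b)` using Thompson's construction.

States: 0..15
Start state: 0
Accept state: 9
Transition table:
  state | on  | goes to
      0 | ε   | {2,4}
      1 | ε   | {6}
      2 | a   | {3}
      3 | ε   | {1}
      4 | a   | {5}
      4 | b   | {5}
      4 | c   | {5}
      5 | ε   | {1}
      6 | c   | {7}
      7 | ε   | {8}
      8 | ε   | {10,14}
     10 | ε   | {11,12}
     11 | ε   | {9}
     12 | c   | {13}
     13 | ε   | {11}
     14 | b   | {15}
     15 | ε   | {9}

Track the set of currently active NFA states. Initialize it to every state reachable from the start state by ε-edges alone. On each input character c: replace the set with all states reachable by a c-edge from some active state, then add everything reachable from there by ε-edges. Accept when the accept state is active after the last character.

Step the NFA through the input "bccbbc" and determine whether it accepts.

Answer: REJECT

Steps:
initial (ε-close {0}): {0,2,4}
'b' @ 1: {1,5,6}
'c' @ 2: {7,8,9,10,11,12,14}  [accepting]
'c' @ 3: {9,11,13}  [accepting]
'b' @ 4: {}  — state set empty
rest 'bc' ignored (set empty)
end set {} — state 9 not in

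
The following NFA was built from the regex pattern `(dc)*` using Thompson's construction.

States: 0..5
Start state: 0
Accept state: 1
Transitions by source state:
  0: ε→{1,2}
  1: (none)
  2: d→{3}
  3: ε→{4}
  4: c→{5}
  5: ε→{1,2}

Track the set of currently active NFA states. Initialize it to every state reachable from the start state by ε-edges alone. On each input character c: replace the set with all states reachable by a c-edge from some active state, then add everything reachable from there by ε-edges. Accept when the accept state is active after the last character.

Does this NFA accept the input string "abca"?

Answer: REJECT

Steps:
S₀ = ε-closure({0}) = {0,1,2}
'a' @ 1: {}  — no active states
rest 'bca' ignored (set empty)
after full input: {}  (accept=1 not in)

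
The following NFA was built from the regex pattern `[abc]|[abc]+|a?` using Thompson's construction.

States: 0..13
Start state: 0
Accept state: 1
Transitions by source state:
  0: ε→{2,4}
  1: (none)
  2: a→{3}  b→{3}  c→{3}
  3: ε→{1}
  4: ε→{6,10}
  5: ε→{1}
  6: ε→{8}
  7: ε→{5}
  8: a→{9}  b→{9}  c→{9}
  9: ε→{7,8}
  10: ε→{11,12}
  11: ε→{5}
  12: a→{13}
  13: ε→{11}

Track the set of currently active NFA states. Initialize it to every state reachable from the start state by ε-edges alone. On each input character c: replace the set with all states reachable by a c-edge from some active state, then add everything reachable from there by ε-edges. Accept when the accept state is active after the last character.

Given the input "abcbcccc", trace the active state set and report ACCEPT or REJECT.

start: ε-closure({0}) = {0,1,2,4,5,6,8,10,11,12}
'a' @ 1: {1,3,5,7,8,9,11,13}  (accept∈set)
'b' @ 2: {1,5,7,8,9}  (accept∈set)
'c' @ 3: {1,5,7,8,9}  (accept∈set)
'b' @ 4: {1,5,7,8,9}  (accept∈set)
'c' @ 5: {1,5,7,8,9}  (accept∈set)
'c' @ 6: {1,5,7,8,9}  (accept∈set)
'c' @ 7: {1,5,7,8,9}  (accept∈set)
'c' @ 8: {1,5,7,8,9}  (accept∈set)
final: {1,5,7,8,9}; accept 1 in set

Answer: ACCEPT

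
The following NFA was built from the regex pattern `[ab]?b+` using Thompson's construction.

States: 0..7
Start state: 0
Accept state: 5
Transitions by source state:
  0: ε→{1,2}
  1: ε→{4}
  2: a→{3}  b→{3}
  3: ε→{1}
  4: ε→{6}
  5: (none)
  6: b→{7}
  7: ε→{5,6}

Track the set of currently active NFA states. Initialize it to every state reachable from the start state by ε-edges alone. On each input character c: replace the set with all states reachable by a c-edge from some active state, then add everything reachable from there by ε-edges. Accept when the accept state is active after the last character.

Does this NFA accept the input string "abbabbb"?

start: ε-closure({0}) = {0,1,2,4,6}
'a' @ 1: {1,3,4,6}
'b' @ 2: {5,6,7}  ✓accept
'b' @ 3: {5,6,7}  ✓accept
'a' @ 4: {}  — state set empty
rest 'bbb' ignored (set empty)
end set {} — state 5 not in

Answer: REJECT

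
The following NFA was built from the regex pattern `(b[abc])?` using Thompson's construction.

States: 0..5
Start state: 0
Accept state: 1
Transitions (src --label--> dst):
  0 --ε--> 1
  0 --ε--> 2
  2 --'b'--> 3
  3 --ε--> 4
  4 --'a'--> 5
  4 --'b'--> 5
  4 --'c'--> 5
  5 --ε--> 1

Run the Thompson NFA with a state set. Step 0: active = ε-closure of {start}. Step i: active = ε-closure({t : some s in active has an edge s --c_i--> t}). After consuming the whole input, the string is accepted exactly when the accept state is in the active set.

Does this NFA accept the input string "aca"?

initial (ε-close {0}): {0,1,2}
'a' @ 1: {}  — dead — no transitions
rest 'ca' ignored (set empty)
final: {}; accept 1 not in set

Answer: REJECT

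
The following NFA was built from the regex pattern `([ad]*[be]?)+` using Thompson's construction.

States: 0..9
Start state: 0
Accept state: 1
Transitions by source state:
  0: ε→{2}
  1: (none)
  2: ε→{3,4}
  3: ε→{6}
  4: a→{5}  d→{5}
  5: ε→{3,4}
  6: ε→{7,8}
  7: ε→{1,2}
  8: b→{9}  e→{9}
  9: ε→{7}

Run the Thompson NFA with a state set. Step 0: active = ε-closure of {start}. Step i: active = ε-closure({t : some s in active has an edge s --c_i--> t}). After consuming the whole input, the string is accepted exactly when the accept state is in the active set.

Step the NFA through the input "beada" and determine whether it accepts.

start: ε-closure({0}) = {0,1,2,3,4,6,7,8}
'b' @ 1: {1,2,3,4,6,7,8,9}  (accept∈set)
'e' @ 2: {1,2,3,4,6,7,8,9}  (accept∈set)
'a' @ 3: {1,2,3,4,5,6,7,8}  (accept∈set)
'd' @ 4: {1,2,3,4,5,6,7,8}  (accept∈set)
'a' @ 5: {1,2,3,4,5,6,7,8}  (accept∈set)
final: {1,2,3,4,5,6,7,8}; accept 1 in set

Answer: ACCEPT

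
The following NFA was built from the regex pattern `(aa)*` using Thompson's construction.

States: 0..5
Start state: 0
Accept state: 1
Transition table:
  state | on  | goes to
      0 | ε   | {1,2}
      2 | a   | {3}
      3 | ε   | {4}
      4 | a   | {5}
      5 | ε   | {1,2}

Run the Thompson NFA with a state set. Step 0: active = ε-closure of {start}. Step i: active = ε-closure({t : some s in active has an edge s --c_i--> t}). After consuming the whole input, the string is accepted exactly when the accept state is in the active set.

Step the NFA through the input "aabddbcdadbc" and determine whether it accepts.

initial (ε-close {0}): {0,1,2}
'a' @ 1: {3,4}
'a' @ 2: {1,2,5}  ✓accept
'b' @ 3: {}  — state set empty
rest 'ddbcdadbc' ignored (set empty)
final: {}; accept 1 not in set

Answer: REJECT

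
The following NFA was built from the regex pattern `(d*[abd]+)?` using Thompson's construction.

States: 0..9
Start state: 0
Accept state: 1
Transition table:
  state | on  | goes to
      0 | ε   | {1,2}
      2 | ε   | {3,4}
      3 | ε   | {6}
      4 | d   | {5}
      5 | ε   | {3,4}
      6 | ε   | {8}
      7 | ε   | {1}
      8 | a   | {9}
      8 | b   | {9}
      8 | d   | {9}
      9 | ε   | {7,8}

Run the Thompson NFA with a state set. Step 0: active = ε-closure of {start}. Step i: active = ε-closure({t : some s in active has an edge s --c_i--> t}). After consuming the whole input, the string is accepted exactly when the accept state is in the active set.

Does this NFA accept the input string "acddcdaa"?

Answer: REJECT

Trace:
S₀ = ε-closure({0}) = {0,1,2,3,4,6,8}
'a' @ 1: {1,7,8,9}  ✓accept
'c' @ 2: {}  — no active states
rest 'ddcdaa' ignored (set empty)
after full input: {}  (accept=1 not in)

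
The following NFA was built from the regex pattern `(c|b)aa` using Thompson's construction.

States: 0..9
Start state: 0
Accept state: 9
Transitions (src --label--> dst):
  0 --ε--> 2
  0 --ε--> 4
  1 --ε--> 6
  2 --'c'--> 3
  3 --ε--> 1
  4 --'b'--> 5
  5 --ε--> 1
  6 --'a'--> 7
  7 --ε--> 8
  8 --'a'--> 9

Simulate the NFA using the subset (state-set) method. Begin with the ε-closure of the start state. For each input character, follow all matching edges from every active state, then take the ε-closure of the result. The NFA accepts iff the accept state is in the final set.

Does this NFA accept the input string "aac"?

Answer: REJECT

Steps:
start: ε-closure({0}) = {0,2,4}
'a' @ 1: {}  — no active states
rest 'ac' ignored (set empty)
final: {}; accept 9 not in set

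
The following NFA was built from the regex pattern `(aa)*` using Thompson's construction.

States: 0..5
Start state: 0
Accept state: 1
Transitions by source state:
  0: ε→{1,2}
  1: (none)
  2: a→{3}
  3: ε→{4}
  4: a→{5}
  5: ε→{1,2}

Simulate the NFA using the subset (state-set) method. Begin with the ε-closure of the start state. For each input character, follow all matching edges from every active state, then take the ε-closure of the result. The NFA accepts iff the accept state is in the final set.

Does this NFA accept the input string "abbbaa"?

initial (ε-close {0}): {0,1,2}
'a' @ 1: {3,4}
'b' @ 2: {}  — no active states
rest 'bbaa' ignored (set empty)
final: {}; accept 1 not in set

Answer: REJECT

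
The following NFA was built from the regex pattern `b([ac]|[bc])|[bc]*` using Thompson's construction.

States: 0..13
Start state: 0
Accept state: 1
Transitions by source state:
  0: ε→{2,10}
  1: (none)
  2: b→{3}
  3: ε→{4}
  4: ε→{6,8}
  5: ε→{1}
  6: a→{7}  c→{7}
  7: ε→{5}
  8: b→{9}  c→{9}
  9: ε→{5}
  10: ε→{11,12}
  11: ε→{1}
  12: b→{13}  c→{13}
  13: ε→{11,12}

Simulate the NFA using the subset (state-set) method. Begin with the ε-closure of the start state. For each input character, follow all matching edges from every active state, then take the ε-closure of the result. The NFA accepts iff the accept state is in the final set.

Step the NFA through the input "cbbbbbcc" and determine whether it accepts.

initial (ε-close {0}): {0,1,2,10,11,12}
'c' @ 1: {1,11,12,13}  ✓accept
'b' @ 2: {1,11,12,13}  ✓accept
'b' @ 3: {1,11,12,13}  ✓accept
'b' @ 4: {1,11,12,13}  ✓accept
'b' @ 5: {1,11,12,13}  ✓accept
'b' @ 6: {1,11,12,13}  ✓accept
'c' @ 7: {1,11,12,13}  ✓accept
'c' @ 8: {1,11,12,13}  ✓accept
after full input: {1,11,12,13}  (accept=1 in)

Answer: ACCEPT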